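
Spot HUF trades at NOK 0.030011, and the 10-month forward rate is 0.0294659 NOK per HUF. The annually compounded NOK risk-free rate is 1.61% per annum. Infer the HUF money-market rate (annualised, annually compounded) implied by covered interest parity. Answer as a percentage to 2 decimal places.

3.87%

T = 10/12 years.
By CIP, F/S equals the NOK-to-HUF growth ratio: 0.0294659/0.030011 = 0.9818367.
The NOK side grows by (1 + 0.0161)^(10/12) = 1.0133988.
So the HUF growth factor = 1.032146.
Annualise: 1.032146^(12/10) − 1 = 0.038698 = 3.87%.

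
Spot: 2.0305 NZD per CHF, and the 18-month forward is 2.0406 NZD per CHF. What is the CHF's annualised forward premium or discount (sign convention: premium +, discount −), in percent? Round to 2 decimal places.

+0.33%

T = 18/12 years.
Period premium: (2.0406 − 2.0305)/2.0305 = 0.0049741.
×(1/T) gives 0.33% p.a.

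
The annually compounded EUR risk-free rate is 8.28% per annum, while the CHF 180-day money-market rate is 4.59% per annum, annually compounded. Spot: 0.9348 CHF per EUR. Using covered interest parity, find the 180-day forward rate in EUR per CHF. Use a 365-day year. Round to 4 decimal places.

T = 180/365 years.
CHF accumulates by (1 + 0.0459)^(180/365) = 1.0223782.
EUR accumulates by (1 + 0.0828)^(180/365) = 1.0400099.
Forward (CHF per EUR) = 0.9348 × 1.0223782 / 1.0400099 = 0.9189520.
Invert for EUR per CHF: 1 / 0.9189520 = 1.0882.

1.0882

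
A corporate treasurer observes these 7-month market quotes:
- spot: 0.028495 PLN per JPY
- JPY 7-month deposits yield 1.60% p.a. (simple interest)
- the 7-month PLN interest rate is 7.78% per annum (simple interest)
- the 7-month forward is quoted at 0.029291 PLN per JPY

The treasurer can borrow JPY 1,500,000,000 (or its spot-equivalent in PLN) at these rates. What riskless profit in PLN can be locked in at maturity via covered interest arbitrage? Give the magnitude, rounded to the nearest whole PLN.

T = 7/12 years.
Route A — deposit JPY, sell forward: 1,500,000,000 × 1.0093333333 × 0.029291 = PLN 44,346,574.00.
Route B — convert at spot, deposit PLN: 1,500,000,000 × 0.028495 × 1.0453833333 = PLN 44,682,297.12.
The quoted forward undervalues JPY, so borrow JPY, convert to PLN at spot, deposit the PLN at 7.78%, and buy JPY forward at 0.029291 to cover the loan.
The gap between the two covered legs is PLN 335,723.

PLN 335,723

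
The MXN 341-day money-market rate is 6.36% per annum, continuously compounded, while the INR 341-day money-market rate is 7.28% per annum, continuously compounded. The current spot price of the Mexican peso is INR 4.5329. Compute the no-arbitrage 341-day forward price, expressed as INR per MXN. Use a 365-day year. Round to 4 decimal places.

T = 341/365 years.
INR accumulates by e^(0.0728×341/365) = 1.0703794.
MXN growth factor: e^(0.0636×341/365) = 1.0612188.
So F = 4.5329 × 1.0703794 / 1.0612188 = 4.572029 (INR/MXN).

4.5720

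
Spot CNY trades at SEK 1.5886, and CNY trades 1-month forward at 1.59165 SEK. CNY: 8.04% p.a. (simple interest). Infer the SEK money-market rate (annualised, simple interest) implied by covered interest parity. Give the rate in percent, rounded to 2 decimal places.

T = 1/12 years.
By CIP, F/S equals the SEK-to-CNY growth ratio: 1.59165/1.5886 = 1.0019199.
The CNY side grows by 1 + 0.0804×1/12 = 1.006700.
Hence g_SEK = 1.0086328.
(1.0086328 − 1)/T = 0.103594, i.e. 10.36%.

10.36%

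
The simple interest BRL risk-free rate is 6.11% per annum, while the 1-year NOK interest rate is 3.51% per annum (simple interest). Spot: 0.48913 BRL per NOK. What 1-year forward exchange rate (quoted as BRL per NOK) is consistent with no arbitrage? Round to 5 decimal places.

0.50142

T = 1 year.
BRL growth factor: 1 + 0.0611×1 = 1.061100.
NOK accumulates by 1 + 0.0351×1 = 1.035100.
So F = 0.48913 × 1.061100 / 1.035100 = 0.5014161 (BRL/NOK).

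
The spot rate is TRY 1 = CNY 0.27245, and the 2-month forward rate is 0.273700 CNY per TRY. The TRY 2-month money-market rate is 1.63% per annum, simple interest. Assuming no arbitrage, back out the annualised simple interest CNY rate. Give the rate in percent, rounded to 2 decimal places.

T = 2/12 years.
By CIP, F/S equals the CNY-to-TRY growth ratio: 0.2737/0.27245 = 1.0045880.
TRY growth factor: 1 + 0.0163×2/12 = 1.0027167.
That pins the CNY growth at 1.0073172.
r = (1.0073172 − 1)/(2/12) = 0.043903 → 4.39%.

4.39%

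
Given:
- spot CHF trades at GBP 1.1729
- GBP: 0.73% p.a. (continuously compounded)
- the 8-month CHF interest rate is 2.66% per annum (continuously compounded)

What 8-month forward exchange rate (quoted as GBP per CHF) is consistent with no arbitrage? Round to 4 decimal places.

T = 8/12 years.
GBP accumulates by e^(0.0073×8/12) = 1.0048785.
CHF accumulates by e^(0.0266×8/12) = 1.0178915.
Forward (GBP per CHF) = 1.1729 × 1.0048785 / 1.0178915 = 1.157905.

1.1579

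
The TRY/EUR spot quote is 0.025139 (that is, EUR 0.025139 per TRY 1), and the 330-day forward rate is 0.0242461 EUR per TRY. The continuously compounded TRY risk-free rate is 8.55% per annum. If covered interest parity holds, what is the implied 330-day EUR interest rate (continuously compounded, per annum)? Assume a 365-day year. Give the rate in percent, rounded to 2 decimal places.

T = 330/365 years.
By CIP, F/S equals the EUR-to-TRY growth ratio: 0.0242461/0.025139 = 0.9644815.
TRY growth factor: e^(0.0855×330/365) = 1.0803676.
Hence g_EUR = 1.0419946.
r = ln(1.0419946)/(330/365) = 0.045500 → 4.55%.

4.55%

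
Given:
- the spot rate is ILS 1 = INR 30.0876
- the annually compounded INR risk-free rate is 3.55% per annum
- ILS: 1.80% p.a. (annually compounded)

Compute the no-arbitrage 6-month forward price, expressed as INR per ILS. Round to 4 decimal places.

T = 6/12 years.
INR growth factor: (1 + 0.0355)^(6/12) = 1.0175952.
Growth of 1 ILS over T: (1 + 0.0180)^(6/12) = 1.00895986.
So F = 30.0876 × 1.0175952 / 1.00895986 = 30.345109 (INR/ILS).

30.3451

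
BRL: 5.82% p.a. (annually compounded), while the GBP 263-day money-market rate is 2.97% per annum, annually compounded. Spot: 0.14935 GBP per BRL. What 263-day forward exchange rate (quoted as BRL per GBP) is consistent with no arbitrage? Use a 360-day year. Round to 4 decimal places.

T = 263/360 years.
Growth of 1 GBP over T: (1 + 0.0297)^(263/360) = 1.0216118.
BRL accumulates by (1 + 0.0582)^(263/360) = 1.0421929.
Forward (GBP per BRL) = 0.14935 × 1.0216118 / 1.0421929 = 0.1464007.
Quoted the other way: 1/0.1464007 = 6.8306 BRL per GBP.

6.8306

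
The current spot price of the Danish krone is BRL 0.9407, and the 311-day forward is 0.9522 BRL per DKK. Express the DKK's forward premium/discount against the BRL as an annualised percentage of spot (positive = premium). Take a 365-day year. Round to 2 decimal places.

+1.43%

T = 311/365 years.
DKK trades forward at +1.22249% vs spot over the period.
×(1/T) gives 1.43% p.a.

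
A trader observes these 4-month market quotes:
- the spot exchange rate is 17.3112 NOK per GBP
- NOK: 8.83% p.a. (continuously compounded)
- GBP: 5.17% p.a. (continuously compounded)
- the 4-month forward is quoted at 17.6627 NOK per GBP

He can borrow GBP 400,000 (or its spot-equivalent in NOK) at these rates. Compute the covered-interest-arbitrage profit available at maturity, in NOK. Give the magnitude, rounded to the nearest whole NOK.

NOK 56,570

T = 4/12 years.
Keep in GBP, deliver into the forward: 400,000·1.017382684·17.6627 = NOK 7,187,890.05.
Swap to NOK now, deposit: 400,000·17.3112·1.029870775 = NOK 7,131,319.58.
The quoted forward overvalues GBP, so borrow NOK, buy GBP at spot, deposit the GBP at 5.17%, and sell the proceeds forward at 17.6627.
Profit = 7,187,890.05 − 7,131,319.58 = NOK 56,570.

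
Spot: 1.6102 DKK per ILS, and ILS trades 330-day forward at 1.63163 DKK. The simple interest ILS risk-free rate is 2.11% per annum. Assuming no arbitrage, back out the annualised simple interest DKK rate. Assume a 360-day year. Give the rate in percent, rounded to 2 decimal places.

T = 330/360 years.
F/S = 1.63163/1.6102 = 1.0133089 = (growth of DKK) / (growth of ILS).
The ILS side grows by 1 + 0.0211×330/360 = 1.0193417.
That pins the DKK growth at 1.032908.
(1.032908 − 1)/T = 0.035900, i.e. 3.59%.

3.59%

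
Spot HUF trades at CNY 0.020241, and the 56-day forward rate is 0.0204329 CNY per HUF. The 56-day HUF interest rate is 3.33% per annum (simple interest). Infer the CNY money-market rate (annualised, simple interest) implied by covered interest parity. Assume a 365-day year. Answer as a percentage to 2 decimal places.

9.54%

T = 56/365 years.
F/S = 0.0204329/0.020241 = 1.0094808 = (growth of CNY) / (growth of HUF).
HUF growth factor: 1 + 0.0333×56/365 = 1.005109.
Hence g_CNY = 1.0146382.
(1.0146382 − 1)/T = 0.095410, i.e. 9.54%.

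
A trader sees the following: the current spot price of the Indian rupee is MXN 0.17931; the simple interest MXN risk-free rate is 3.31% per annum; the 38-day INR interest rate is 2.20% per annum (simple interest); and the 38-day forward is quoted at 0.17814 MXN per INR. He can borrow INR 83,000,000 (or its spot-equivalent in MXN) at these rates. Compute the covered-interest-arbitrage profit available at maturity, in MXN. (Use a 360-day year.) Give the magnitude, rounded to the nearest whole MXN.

MXN 114,773

T = 38/360 years.
Route A — deposit INR, sell forward: 83,000,000 × 1.0023222222 × 0.17814 = MXN 14,819,955.50.
Route B — convert at spot, deposit MXN: 83,000,000 × 0.17931 × 1.0034938889 = MXN 14,934,728.61.
The quoted forward undervalues INR, so borrow INR, convert to MXN at spot, deposit the MXN at 3.31%, and buy INR forward at 0.17814 to cover the loan.
Arbitrage profit = |14,819,955.50 − 14,934,728.61| = MXN 114,773.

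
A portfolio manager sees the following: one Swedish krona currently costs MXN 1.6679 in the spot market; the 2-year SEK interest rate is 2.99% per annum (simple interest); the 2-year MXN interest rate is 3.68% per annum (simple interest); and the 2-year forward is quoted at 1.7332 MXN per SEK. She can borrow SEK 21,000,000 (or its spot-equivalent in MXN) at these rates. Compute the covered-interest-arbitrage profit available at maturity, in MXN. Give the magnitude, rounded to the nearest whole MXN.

T = 2 years.
Route A — deposit SEK, sell forward: 21,000,000 × 1.059800 × 1.7332 = MXN 38,573,752.56.
Route B — convert at spot, deposit MXN: 21,000,000 × 1.6679 × 1.073600 = MXN 37,603,806.24.
The quoted forward overvalues SEK, so borrow MXN, buy SEK at spot, deposit the SEK at 2.99%, and sell the proceeds forward at 1.7332.
Profit = 38,573,752.56 − 37,603,806.24 = MXN 969,946.

MXN 969,946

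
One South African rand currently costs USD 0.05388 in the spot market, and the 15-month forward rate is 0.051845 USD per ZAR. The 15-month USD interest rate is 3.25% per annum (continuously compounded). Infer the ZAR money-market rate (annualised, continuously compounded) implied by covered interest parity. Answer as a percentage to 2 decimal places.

T = 15/12 years.
F/S = 0.051845/0.05388 = 0.9622309 = (growth of USD) / (growth of ZAR).
The USD side grows by e^(0.0325×15/12) = 1.0414615.
That pins the ZAR growth at 1.0823405.
Take logs: ln 1.0823405 / (15/12) = 0.063301, so 6.33%.

6.33%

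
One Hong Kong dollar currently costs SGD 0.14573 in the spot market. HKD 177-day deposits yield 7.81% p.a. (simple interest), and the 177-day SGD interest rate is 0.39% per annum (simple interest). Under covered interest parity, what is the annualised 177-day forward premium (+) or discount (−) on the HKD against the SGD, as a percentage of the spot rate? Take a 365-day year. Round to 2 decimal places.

T = 177/365 years.
F = S · g_SGD/g_HKD = 0.14573 × 1.0018912/1.0378732 = 0.14067769.
Annualised premium = (F − S)/S × (1/T) = (0.14067769 − 0.14573)/0.14573 ÷ (177/365) = -7.15%.

-7.15%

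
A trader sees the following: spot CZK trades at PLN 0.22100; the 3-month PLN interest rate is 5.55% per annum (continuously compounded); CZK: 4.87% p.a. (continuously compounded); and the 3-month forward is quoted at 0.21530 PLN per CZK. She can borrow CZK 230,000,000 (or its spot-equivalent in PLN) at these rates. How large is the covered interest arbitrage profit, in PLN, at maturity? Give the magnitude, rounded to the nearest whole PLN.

PLN 1,414,603

T = 3/12 years.
Keep in CZK, deliver into the forward: 230,000,000·1.012249417·0.21530 = PLN 50,125,578.88.
Swap to PLN now, deposit: 230,000,000·0.22100·1.0139717046 = PLN 51,540,181.74.
The quoted forward undervalues CZK, so borrow CZK, convert to PLN at spot, deposit the PLN at 5.55%, and buy CZK forward at 0.21530 to cover the loan.
The gap between the two covered legs is PLN 1,414,603.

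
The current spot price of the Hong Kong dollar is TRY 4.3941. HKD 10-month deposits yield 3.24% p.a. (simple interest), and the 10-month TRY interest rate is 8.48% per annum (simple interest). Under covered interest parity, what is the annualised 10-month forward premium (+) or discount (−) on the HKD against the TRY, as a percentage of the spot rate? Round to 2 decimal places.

+5.10%

T = 10/12 years.
F = S · g_TRY/g_HKD = 4.3941 × 1.0706667/1.027000 = 4.5809314.
Annualised premium = (F − S)/S × (1/T) = (4.5809314 − 4.3941)/4.3941 ÷ (10/12) = 5.10%.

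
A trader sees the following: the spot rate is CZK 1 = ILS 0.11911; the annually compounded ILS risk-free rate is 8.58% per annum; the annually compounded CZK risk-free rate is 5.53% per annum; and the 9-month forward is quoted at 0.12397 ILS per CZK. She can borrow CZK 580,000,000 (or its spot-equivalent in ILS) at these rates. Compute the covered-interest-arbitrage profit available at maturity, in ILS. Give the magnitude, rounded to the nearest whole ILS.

T = 9/12 years.
Invest the CZK and cover forward: 580,000,000 × 1.0411947116 × 0.12397 = ILS 74,864,606.87.
Convert at spot and invest in ILS: 580,000,000 × 0.11911 × 1.0636833911 = ILS 73,483,290.65.
The quoted forward overvalues CZK, so borrow ILS, buy CZK at spot, deposit the CZK at 5.53%, and sell the proceeds forward at 0.12397.
Profit = 74,864,606.87 − 73,483,290.65 = ILS 1,381,316.

ILS 1,381,316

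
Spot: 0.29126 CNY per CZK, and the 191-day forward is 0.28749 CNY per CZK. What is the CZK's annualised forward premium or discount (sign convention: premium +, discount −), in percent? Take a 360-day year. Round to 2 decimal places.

T = 191/360 years.
Period premium: (0.28749 − 0.29126)/0.29126 = -0.0129438.
×(1/T) gives -2.44% p.a.

-2.44%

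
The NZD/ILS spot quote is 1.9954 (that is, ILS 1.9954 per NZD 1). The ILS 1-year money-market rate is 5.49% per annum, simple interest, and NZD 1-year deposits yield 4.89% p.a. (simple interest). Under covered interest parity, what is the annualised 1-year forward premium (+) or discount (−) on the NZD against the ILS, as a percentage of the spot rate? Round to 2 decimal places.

T = 1 year.
CIP forward (ILS per NZD) = 1.9954 × 1.054900/1.048900 = 2.0068142.
Annualised premium = (F − S)/S × (1/T) = (2.0068142 − 1.9954)/1.9954 ÷ 1 = 0.57%.

+0.57%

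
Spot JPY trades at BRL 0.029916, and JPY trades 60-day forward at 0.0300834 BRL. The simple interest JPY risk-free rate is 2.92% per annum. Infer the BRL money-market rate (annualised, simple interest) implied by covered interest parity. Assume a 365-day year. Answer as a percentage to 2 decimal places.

T = 60/365 years.
By CIP, F/S equals the BRL-to-JPY growth ratio: 0.0300834/0.029916 = 1.0055957.
The JPY side grows by 1 + 0.0292×60/365 = 1.004800.
That pins the BRL growth at 1.0104226.
r = (1.0104226 − 1)/(60/365) = 0.063404 → 6.34%.

6.34%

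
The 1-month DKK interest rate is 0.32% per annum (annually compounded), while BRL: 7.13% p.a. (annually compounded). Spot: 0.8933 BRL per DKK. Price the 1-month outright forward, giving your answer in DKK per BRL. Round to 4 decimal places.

1.1133

T = 1/12 years.
BRL accumulates by (1 + 0.0713)^(1/12) = 1.0057559.
DKK growth factor: (1 + 0.0032)^(1/12) = 1.0002663.
CIP: F = S · (grow BRL)/(grow DKK) = 0.8933 × 1.0057559/1.0002663 = 0.8982026 BRL per DKK.
Invert for DKK per BRL: 1 / 0.8982026 = 1.1133.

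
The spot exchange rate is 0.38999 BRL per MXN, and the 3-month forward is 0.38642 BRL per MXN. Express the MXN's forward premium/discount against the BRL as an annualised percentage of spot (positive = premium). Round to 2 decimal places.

-3.66%

T = 3/12 years.
MXN trades forward at -0.91541% vs spot over the period.
×(1/T) gives -3.66% p.a.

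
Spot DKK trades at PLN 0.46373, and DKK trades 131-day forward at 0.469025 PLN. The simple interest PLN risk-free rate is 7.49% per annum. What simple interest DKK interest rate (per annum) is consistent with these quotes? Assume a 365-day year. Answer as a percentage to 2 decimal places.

4.26%

T = 131/365 years.
By CIP, F/S equals the PLN-to-DKK growth ratio: 0.469025/0.46373 = 1.0114183.
PLN growth factor: 1 + 0.0749×131/365 = 1.0268819.
So the DKK growth factor = 1.015289.
(1.015289 − 1)/T = 0.042599, i.e. 4.26%.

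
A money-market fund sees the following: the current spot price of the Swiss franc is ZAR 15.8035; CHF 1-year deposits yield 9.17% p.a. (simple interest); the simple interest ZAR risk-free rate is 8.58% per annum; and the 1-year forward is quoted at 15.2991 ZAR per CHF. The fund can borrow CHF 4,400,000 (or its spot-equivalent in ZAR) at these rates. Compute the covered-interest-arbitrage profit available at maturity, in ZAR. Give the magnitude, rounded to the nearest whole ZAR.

T = 1 year.
Keep in CHF, deliver into the forward: 4,400,000·1.091700·15.2991 = ZAR 73,488,920.87.
Swap to ZAR now, deposit: 4,400,000·15.8035·1.085800 = ZAR 75,501,537.32.
The quoted forward undervalues CHF, so borrow CHF, convert to ZAR at spot, deposit the ZAR at 8.58%, and buy CHF forward at 15.2991 to cover the loan.
The gap between the two covered legs is ZAR 2,012,616.

ZAR 2,012,616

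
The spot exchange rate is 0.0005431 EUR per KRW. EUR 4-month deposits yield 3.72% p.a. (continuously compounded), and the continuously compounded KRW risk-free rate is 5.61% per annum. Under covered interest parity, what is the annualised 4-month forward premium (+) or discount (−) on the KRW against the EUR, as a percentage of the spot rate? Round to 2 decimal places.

T = 4/12 years.
CIP forward (EUR per KRW) = 0.0005431 × 1.0124772/1.0188759 = 0.0005396892.
Annualised premium = (F − S)/S × (1/T) = (0.0005396892 − 0.0005431)/0.0005431 ÷ (4/12) = -1.88%.

-1.88%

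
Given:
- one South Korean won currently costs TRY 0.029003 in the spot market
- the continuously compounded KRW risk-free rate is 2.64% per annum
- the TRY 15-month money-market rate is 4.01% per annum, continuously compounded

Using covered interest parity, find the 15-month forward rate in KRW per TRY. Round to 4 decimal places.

T = 15/12 years.
TRY growth factor: e^(0.0401×15/12) = 1.05140251.
KRW growth factor: e^(0.0264×15/12) = 1.03355054.
So F = 0.029003 × 1.05140251 / 1.03355054 = 0.029503953 (TRY/KRW).
Quoted the other way: 1/0.029503953 = 33.8938 KRW per TRY.

33.8938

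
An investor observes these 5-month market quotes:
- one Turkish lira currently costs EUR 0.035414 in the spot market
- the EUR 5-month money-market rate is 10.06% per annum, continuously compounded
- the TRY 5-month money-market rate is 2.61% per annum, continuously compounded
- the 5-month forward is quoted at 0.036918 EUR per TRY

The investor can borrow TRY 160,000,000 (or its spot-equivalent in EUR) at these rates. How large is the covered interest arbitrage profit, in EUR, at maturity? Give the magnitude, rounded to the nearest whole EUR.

T = 5/12 years.
Invest the TRY and cover forward: 160,000,000 × 1.010934348 × 0.036918 = EUR 5,971,467.88.
Convert at spot and invest in EUR: 160,000,000 × 0.035414 × 1.042807574 = EUR 5,908,797.99.
The quoted forward overvalues TRY, so borrow EUR, buy TRY at spot, deposit the TRY at 2.61%, and sell the proceeds forward at 0.036918.
Arbitrage profit = |5,971,467.88 − 5,908,797.99| = EUR 62,670.

EUR 62,670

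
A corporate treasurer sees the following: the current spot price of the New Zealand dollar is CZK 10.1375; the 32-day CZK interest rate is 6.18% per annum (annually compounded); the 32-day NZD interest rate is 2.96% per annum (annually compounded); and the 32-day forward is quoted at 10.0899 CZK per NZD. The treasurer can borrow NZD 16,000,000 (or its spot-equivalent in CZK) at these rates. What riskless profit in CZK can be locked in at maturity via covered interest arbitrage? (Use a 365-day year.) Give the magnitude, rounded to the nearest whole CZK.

T = 32/365 years.
Keep in NZD, deliver into the forward: 16,000,000·1.00256067589·10.0899 = CZK 161,851,791.42.
Swap to CZK now, deposit: 16,000,000·10.1375·1.00527110005 = CZK 163,054,972.43.
The quoted forward undervalues NZD, so borrow NZD, convert to CZK at spot, deposit the CZK at 6.18%, and buy NZD forward at 10.0899 to cover the loan.
Profit = 163,054,972.43 − 161,851,791.42 = CZK 1,203,181.

CZK 1,203,181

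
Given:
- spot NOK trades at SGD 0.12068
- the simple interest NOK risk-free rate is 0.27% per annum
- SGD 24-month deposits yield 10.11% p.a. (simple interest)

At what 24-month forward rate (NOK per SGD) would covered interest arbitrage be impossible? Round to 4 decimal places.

6.9299

T = 2 years.
Growth of 1 SGD over T: 1 + 0.1011×2 = 1.202200.
NOK accumulates by 1 + 0.0027×2 = 1.005400.
CIP: F = S · (grow SGD)/(grow NOK) = 0.12068 × 1.202200/1.005400 = 0.1443023 SGD per NOK.
Invert for NOK per SGD: 1 / 0.1443023 = 6.9299.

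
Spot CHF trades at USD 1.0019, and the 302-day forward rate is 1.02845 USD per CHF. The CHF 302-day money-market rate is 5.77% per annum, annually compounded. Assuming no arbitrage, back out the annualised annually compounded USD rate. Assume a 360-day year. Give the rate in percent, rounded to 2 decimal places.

9.12%

T = 302/360 years.
F/S = 1.02845/1.0019 = 1.0264997 = (growth of USD) / (growth of CHF).
CHF growth factor: (1 + 0.0577)^(302/360) = 1.0481838.
That pins the USD growth at 1.0759604.
Annualise: 1.0759604^(360/302) − 1 = 0.091196 = 9.12%.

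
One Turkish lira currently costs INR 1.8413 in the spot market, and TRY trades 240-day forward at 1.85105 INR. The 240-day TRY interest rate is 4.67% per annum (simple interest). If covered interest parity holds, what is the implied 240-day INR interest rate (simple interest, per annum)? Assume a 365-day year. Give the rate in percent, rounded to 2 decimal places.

5.50%

T = 240/365 years.
By CIP, F/S equals the INR-to-TRY growth ratio: 1.85105/1.8413 = 1.0052952.
TRY growth factor: 1 + 0.0467×240/365 = 1.0307068.
That pins the INR growth at 1.0361646.
r = (1.0361646 − 1)/(240/365) = 0.055000 → 5.50%.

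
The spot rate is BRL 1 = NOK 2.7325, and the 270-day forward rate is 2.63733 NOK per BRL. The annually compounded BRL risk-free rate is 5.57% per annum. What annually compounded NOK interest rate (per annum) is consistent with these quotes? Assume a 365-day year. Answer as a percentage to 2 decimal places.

0.63%

T = 270/365 years.
By CIP, F/S equals the NOK-to-BRL growth ratio: 2.63733/2.7325 = 0.9651711.
The BRL side grows by (1 + 0.0557)^(270/365) = 1.0409109.
That pins the NOK growth at 1.0046571.
Annualise: 1.0046571^(365/270) − 1 = 0.006301 = 0.63%.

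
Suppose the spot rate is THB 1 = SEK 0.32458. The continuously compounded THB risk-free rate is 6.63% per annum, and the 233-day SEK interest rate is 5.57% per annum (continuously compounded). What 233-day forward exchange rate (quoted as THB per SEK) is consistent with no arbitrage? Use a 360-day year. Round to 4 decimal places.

3.1021

T = 233/360 years.
Growth of 1 SEK over T: e^(0.0557×233/360) = 1.036708.
THB growth factor: e^(0.0663×233/360) = 1.0438448.
Forward (SEK per THB) = 0.32458 × 1.036708 / 1.0438448 = 0.3223608.
Quoted the other way: 1/0.3223608 = 3.1021 THB per SEK.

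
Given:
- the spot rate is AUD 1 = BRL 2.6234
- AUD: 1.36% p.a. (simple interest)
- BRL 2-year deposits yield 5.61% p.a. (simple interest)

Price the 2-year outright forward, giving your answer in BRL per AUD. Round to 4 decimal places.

T = 2 years.
BRL growth factor: 1 + 0.0561×2 = 1.112200.
Growth of 1 AUD over T: 1 + 0.0136×2 = 1.027200.
So F = 2.6234 × 1.112200 / 1.027200 = 2.840484 (BRL/AUD).

2.8405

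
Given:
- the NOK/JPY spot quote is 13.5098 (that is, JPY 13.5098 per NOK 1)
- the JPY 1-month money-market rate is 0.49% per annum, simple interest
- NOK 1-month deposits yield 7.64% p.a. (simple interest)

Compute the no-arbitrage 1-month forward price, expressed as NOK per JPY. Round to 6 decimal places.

T = 1/12 years.
JPY accumulates by 1 + 0.0049×1/12 = 1.0004083.
NOK accumulates by 1 + 0.0764×1/12 = 1.0063667.
CIP: F = S · (grow JPY)/(grow NOK) = 13.5098 × 1.0004083/1.0063667 = 13.42981 JPY per NOK.
Quoted the other way: 1/13.42981 = 0.074461 NOK per JPY.

0.074461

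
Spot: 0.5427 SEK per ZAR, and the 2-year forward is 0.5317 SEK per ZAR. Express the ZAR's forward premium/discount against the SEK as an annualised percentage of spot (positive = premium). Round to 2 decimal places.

-1.01%

T = 2 years.
(F − S)/S = (0.5317 − 0.5427)/0.5427 = -0.0202690.
Per annum: -0.0202690 / 2 = -0.010134 = -1.01%.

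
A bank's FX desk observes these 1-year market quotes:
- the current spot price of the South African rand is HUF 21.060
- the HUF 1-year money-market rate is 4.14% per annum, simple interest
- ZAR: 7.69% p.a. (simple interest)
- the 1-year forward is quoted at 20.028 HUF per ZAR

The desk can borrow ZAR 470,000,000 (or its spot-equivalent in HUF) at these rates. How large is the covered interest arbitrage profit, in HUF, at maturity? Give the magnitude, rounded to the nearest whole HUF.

T = 1 year.
Keep in ZAR, deliver into the forward: 470,000,000·1.076900·20.028 = HUF 10,137,032,004.00.
Swap to HUF now, deposit: 470,000,000·21.060·1.041400 = HUF 10,307,985,480.00.
The quoted forward undervalues ZAR, so borrow ZAR, convert to HUF at spot, deposit the HUF at 4.14%, and buy ZAR forward at 20.028 to cover the loan.
The gap between the two covered legs is HUF 170,953,476.

HUF 170,953,476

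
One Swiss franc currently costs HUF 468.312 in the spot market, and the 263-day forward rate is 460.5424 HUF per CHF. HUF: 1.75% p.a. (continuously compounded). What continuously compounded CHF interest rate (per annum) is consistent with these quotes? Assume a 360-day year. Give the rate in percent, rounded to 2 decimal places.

4.04%

T = 263/360 years.
CIP gives F = S · g_HUF/g_CHF, so g_HUF/g_CHF = 460.5424/468.312 = 0.9834094.
The HUF side grows by e^(0.0175×263/360) = 1.0128668.
That pins the CHF growth at 1.0299544.
r = ln(1.0299544)/(263/360) = 0.040400 → 4.04%.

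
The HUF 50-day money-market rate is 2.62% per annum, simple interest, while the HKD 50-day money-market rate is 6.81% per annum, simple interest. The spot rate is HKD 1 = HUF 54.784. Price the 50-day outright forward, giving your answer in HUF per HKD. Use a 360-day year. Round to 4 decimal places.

54.4682

T = 50/360 years.
Growth of 1 HUF over T: 1 + 0.0262×50/360 = 1.00363889.
HKD accumulates by 1 + 0.0681×50/360 = 1.00945833.
Forward (HUF per HKD) = 54.784 × 1.00363889 / 1.00945833 = 54.468175.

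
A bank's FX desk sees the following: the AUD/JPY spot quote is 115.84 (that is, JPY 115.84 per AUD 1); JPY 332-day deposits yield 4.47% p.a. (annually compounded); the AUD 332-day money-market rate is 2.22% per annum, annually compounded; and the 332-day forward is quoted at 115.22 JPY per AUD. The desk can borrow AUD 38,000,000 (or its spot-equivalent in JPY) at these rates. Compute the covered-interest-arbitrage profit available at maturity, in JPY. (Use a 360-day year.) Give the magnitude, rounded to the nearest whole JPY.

JPY 115,148,480

T = 332/360 years.
Keep in AUD, deliver into the forward: 38,000,000·1.020455797389·115.22 = JPY 4,467,922,845.06.
Swap to JPY now, deposit: 38,000,000·115.84·1.041152798211 = JPY 4,583,071,325.50.
The quoted forward undervalues AUD, so borrow AUD, convert to JPY at spot, deposit the JPY at 4.47%, and buy AUD forward at 115.22 to cover the loan.
Arbitrage profit = |4,467,922,845.06 − 4,583,071,325.50| = JPY 115,148,480.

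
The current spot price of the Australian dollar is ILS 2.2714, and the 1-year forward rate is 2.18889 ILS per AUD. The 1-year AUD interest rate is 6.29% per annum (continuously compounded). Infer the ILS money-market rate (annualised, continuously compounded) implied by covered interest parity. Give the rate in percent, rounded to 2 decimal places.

2.59%

T = 1 year.
By CIP, F/S equals the ILS-to-AUD growth ratio: 2.18889/2.2714 = 0.9636744.
The AUD side grows by e^(0.0629×1) = 1.0649203.
So the ILS growth factor = 1.0262364.
r = ln(1.0262364)/1 = 0.025898 → 2.59%.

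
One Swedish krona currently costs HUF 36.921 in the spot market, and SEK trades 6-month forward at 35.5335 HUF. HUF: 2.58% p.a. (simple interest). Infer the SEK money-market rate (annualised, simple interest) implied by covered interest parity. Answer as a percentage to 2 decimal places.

10.49%

T = 6/12 years.
F/S = 35.5335/36.921 = 0.9624198 = (growth of HUF) / (growth of SEK).
HUF growth factor: 1 + 0.0258×6/12 = 1.012900.
Hence g_SEK = 1.0524513.
r = (1.0524513 − 1)/(6/12) = 0.104903 → 10.49%.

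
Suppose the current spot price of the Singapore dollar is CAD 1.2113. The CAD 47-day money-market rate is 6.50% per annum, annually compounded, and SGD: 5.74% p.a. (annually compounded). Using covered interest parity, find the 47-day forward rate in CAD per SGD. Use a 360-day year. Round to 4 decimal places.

T = 47/360 years.
Growth of 1 CAD over T: (1 + 0.0650)^(47/360) = 1.0082556.
SGD accumulates by (1 + 0.0574)^(47/360) = 1.0073133.
Forward (CAD per SGD) = 1.2113 × 1.0082556 / 1.0073133 = 1.212433.

1.2124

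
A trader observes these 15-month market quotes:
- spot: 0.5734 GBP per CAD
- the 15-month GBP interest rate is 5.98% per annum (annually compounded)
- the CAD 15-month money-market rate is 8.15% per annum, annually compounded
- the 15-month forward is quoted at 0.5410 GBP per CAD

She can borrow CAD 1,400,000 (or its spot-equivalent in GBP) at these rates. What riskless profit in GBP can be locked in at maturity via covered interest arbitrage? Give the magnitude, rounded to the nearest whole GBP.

T = 15/12 years.
Route A — deposit CAD, sell forward: 1,400,000 × 1.10289243 × 0.5410 = GBP 835,330.73.
Route B — convert at spot, deposit GBP: 1,400,000 × 0.5734 × 1.07530061 = GBP 863,208.32.
The quoted forward undervalues CAD, so borrow CAD, convert to GBP at spot, deposit the GBP at 5.98%, and buy CAD forward at 0.5410 to cover the loan.
The gap between the two covered legs is GBP 27,878.

GBP 27,878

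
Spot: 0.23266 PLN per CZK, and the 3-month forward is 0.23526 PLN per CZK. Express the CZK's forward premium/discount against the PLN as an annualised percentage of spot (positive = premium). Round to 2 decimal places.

+4.47%

T = 3/12 years.
Period premium: (0.23526 − 0.23266)/0.23266 = 0.0111751.
Annualise by dividing by T: 0.0111751 / (3/12) = 0.044700 → 4.47%.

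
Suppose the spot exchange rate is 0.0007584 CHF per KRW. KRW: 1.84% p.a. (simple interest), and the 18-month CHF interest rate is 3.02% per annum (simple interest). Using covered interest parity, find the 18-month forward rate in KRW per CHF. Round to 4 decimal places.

T = 18/12 years.
CHF accumulates by 1 + 0.0302×18/12 = 1.045300.
Growth of 1 KRW over T: 1 + 0.0184×18/12 = 1.027600.
So F = 0.0007584 × 1.045300 / 1.027600 = 0.0007714631374 (CHF/KRW).
Invert for KRW per CHF: 1 / 0.0007714631374 = 1296.2382.

1296.2382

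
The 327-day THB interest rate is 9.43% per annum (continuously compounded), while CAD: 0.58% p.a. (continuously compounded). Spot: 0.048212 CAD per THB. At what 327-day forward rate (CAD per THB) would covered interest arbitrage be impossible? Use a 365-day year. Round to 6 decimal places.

T = 327/365 years.
CAD accumulates by e^(0.0058×327/365) = 1.0052097.
THB growth factor: e^(0.0943×327/365) = 1.0881538.
Forward (CAD per THB) = 0.048212 × 1.0052097 / 1.0881538 = 0.04453706.

0.044537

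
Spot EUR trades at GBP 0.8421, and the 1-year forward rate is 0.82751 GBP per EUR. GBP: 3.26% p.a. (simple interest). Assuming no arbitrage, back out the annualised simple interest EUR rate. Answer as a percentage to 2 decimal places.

5.08%

T = 1 year.
CIP gives F = S · g_GBP/g_EUR, so g_GBP/g_EUR = 0.82751/0.8421 = 0.9826743.
The GBP side grows by 1 + 0.0326×1 = 1.032600.
Hence g_EUR = 1.0508059.
r = (1.0508059 − 1)/1 = 0.050806 → 5.08%.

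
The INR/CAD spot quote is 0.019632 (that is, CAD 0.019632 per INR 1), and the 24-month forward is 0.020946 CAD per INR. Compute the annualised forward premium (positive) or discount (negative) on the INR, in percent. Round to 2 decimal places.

T = 2 years.
Period premium: (0.020946 − 0.019632)/0.019632 = 0.0669315.
Annualise by dividing by T: 0.0669315 / 2 = 0.033466 → 3.35%.

+3.35%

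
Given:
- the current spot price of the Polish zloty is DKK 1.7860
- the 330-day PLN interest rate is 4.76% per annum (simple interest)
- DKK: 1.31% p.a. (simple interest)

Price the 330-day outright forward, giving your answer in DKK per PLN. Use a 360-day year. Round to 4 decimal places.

T = 330/360 years.
DKK accumulates by 1 + 0.0131×330/360 = 1.0120083.
Growth of 1 PLN over T: 1 + 0.0476×330/360 = 1.0436333.
Forward (DKK per PLN) = 1.786 × 1.0120083 / 1.0436333 = 1.731879.

1.7319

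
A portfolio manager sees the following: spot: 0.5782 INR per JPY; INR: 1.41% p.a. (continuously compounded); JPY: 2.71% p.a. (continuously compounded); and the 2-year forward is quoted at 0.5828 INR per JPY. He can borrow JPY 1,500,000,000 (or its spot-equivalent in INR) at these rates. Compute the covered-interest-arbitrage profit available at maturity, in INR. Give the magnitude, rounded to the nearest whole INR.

T = 2 years.
Invest the JPY and cover forward: 1,500,000,000 × 1.05569572019 × 0.5828 = INR 922,889,198.59.
Convert at spot and invest in INR: 1,500,000,000 × 0.5782 × 1.02860138413 = INR 892,105,980.46.
The quoted forward overvalues JPY, so borrow INR, buy JPY at spot, deposit the JPY at 2.71%, and sell the proceeds forward at 0.5828.
The gap between the two covered legs is INR 30,783,218.

INR 30,783,218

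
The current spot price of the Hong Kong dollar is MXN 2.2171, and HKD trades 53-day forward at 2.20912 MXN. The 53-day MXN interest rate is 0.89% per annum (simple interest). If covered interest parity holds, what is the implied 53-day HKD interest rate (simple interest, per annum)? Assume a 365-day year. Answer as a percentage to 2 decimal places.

T = 53/365 years.
F/S = 2.20912/2.2171 = 0.9964007 = (growth of MXN) / (growth of HKD).
MXN growth factor: 1 + 0.0089×53/365 = 1.0012923.
Hence g_HKD = 1.0049093.
(1.0049093 − 1)/T = 0.033809, i.e. 3.38%.

3.38%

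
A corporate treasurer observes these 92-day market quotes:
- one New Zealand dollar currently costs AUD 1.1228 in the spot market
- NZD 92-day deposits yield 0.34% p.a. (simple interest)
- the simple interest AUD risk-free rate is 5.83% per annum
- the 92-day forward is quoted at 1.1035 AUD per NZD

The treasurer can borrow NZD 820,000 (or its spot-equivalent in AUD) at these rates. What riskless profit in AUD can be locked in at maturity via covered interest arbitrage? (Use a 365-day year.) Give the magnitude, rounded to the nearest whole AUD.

T = 92/365 years.
Route A — deposit NZD, sell forward: 820,000 × 1.00085699 × 1.1035 = AUD 905,645.46.
Route B — convert at spot, deposit AUD: 820,000 × 1.1228 × 1.01469479 = AUD 934,225.43.
The quoted forward undervalues NZD, so borrow NZD, convert to AUD at spot, deposit the AUD at 5.83%, and buy NZD forward at 1.1035 to cover the loan.
Profit = 934,225.43 − 905,645.46 = AUD 28,580.

AUD 28,580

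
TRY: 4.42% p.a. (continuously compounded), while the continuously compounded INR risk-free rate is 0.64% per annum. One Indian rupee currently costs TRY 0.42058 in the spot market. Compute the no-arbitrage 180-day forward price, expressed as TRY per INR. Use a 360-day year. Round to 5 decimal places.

0.42860

T = 180/360 years.
Growth of 1 TRY over T: e^(0.0442×180/360) = 1.022346.
Growth of 1 INR over T: e^(0.0064×180/360) = 1.0032051.
So F = 0.42058 × 1.022346 / 1.0032051 = 0.4286046 (TRY/INR).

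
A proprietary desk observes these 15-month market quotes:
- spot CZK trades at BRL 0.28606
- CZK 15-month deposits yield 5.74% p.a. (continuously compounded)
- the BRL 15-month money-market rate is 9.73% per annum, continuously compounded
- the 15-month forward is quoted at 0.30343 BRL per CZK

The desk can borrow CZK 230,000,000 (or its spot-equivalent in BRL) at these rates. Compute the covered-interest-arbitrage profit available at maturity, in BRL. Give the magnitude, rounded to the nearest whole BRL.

T = 15/12 years.
Invest the CZK and cover forward: 230,000,000 × 1.0743867138 × 0.30343 = BRL 74,980,266.93.
Convert at spot and invest in BRL: 230,000,000 × 0.28606 × 1.1293305234 = BRL 74,302,946.59.
The quoted forward overvalues CZK, so borrow BRL, buy CZK at spot, deposit the CZK at 5.74%, and sell the proceeds forward at 0.30343.
The gap between the two covered legs is BRL 677,320.

BRL 677,320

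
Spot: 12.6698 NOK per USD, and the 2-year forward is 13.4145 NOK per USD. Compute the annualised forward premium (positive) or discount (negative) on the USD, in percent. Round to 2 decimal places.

+2.94%

T = 2 years.
Period premium: (13.4145 − 12.6698)/12.6698 = 0.0587776.
×(1/T) gives 2.94% p.a.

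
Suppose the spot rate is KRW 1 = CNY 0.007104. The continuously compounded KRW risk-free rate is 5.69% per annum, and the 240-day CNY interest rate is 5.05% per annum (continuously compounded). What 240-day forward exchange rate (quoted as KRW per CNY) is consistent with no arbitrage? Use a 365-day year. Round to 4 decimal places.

141.3594

T = 240/365 years.
Growth of 1 CNY over T: e^(0.0505×240/365) = 1.033762934.
KRW accumulates by e^(0.0569×240/365) = 1.038122402.
Forward (CNY per KRW) = 0.007104 × 1.033762934 / 1.038122402 = 0.00707416762.
Quoted the other way: 1/0.00707416762 = 141.3594 KRW per CNY.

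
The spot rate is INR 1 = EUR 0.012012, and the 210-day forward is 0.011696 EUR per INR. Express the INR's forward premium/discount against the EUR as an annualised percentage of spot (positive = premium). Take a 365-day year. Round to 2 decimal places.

-4.57%

T = 210/365 years.
Period premium: (0.011696 − 0.012012)/0.012012 = -0.0263070.
Annualise by dividing by T: -0.0263070 / (210/365) = -0.045724 → -4.57%.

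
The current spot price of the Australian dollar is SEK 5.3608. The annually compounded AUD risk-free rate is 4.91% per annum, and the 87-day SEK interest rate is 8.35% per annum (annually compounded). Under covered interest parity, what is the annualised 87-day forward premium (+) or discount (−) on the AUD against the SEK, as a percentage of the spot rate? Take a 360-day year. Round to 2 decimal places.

T = 87/360 years.
CIP forward (SEK per AUD) = 5.3608 × 1.0195699/1.0116511 = 5.4027622.
Annualised premium = (F − S)/S × (1/T) = (5.4027622 − 5.3608)/5.3608 ÷ (87/360) = 3.24%.

+3.24%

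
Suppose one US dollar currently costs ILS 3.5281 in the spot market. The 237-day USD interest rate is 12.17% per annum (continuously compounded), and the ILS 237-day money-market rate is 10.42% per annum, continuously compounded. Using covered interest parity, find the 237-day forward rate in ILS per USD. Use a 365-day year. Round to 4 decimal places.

3.4882

T = 237/365 years.
Growth of 1 ILS over T: e^(0.1042×237/365) = 1.070000.
USD accumulates by e^(0.1217×237/365) = 1.0822277.
CIP: F = S · (grow ILS)/(grow USD) = 3.5281 × 1.070000/1.0822277 = 3.488237 ILS per USD.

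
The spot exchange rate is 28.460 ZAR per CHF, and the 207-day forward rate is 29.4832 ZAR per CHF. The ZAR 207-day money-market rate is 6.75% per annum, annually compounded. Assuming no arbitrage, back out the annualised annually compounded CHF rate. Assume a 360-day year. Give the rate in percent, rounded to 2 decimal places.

T = 207/360 years.
F/S = 29.4832/28.46 = 1.0359522 = (growth of ZAR) / (growth of CHF).
The ZAR side grows by (1 + 0.0675)^(207/360) = 1.0382729.
So the CHF growth factor = 1.0022402.
Annualise: 1.0022402^(360/207) − 1 = 0.003899 = 0.39%.

0.39%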